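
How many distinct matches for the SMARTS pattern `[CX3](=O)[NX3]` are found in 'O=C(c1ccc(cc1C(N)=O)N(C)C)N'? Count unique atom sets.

[CX3](=O)[NX3] is the SMARTS for an amide: a carbonyl carbon bonded to a trivalent nitrogen.
The molecule carries 2 separate instances of a primary amide (-C(=O)NH2) meeting every constraint; each maps to a distinct set of atoms, giving 2 matches.

2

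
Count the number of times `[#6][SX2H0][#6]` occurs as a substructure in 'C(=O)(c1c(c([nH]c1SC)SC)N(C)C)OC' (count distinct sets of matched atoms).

[#6][SX2H0][#6] is the SMARTS for a thioether: an aliphatic sulfur bridging two carbons with no H on the sulfur.
The molecule carries 2 separate instances of a methylthio ether (-SCH3) meeting every constraint; each maps to a distinct set of atoms, giving 2 matches.

2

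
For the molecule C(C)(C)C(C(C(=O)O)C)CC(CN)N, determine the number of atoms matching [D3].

5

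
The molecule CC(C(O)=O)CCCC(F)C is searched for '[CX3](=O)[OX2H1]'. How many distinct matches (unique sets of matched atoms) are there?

1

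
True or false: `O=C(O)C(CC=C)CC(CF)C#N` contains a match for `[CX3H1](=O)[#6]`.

False

The pattern [CX3H1](=O)[#6] describes an sp2 carbon with one H, double-bonded to O and single-bonded to carbon — an aldehyde.
The closest candidate here is a carboxylic acid group (-C(=O)OH), but the carbonyl carbon has H0 and is bonded to O, not H1. No other fragment satisfies the full query, so there is no match.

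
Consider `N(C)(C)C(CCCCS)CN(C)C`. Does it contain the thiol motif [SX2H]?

Yes

The pattern [SX2H] describes an aliphatic sulfur with two connections, one being H — a thiol.
The molecule carries a thiol (-SH), whose atoms satisfy every constraint of the query, so the pattern matches.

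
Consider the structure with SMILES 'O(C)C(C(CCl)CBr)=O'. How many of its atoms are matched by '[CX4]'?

Check the 9 heavy atoms by environment: 4× C (X4) → match; 1× C (X3) → no; 1× O (X1) → no; 1× O (X2) → no; 1× Br (X1) → no; 1× Cl (X1) → no.
That gives 4 matching atoms.

4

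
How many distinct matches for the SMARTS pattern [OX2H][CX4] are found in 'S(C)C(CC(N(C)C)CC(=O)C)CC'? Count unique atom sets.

0

[OX2H][CX4] is the SMARTS for an aliphatic alcohol: a hydroxyl oxygen bound to an sp3 (X4) carbon.
No fragment in the molecule satisfies every constraint, giving 0 matches.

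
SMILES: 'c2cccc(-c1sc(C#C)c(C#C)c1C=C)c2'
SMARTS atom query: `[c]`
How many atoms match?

10

The query [c] means: lowercase c matches aromatic carbon only.
Check the 17 heavy atoms by environment: 1× s (aromatic) → no; 10× c (aromatic) → match; 6× C → no.
That gives 10 matching atoms.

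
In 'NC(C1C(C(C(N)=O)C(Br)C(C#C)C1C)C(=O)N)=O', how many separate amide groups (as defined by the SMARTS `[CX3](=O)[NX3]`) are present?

3

[CX3](=O)[NX3] is the SMARTS for an amide: a carbonyl carbon bonded to a trivalent nitrogen.
The molecule carries 3 separate instances of a primary amide (-C(=O)NH2) meeting every constraint; each maps to a distinct set of atoms, giving 3 matches.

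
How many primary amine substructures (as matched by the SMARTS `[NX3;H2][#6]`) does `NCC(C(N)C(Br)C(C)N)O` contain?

3

[NX3;H2][#6] is the SMARTS for a primary amine: a trivalent nitrogen with two H attached to carbon.
The molecule carries 3 separate instances of a primary amino group (-NH2) meeting every constraint; each maps to a distinct set of atoms, giving 3 matches.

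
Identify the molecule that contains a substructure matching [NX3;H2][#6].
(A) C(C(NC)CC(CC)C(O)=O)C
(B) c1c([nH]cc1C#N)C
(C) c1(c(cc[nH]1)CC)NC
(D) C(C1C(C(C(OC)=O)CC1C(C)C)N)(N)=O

D

[NX3;H2][#6] describes a trivalent nitrogen with two H attached to carbon (a primary amine).
(A) has an N-methylamino group (-NHCH3) but the nitrogen bears two carbons and only one H (H1), not H2.
(B) has a nitrile (-C#N) but the nitrogen is NX1 (triple-bonded), not NX3 with two H.
(C) has an N-methylamino group (-NHCH3) but the nitrogen bears two carbons and only one H (H1), not H2.
(D) contains a primary amino group (-NH2), which satisfies every atom and bond constraint.
So the answer is (D).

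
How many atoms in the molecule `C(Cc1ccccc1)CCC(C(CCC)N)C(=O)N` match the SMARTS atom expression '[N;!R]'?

The query [N;!R] means: aliphatic nitrogen not in a ring.
Check the 19 heavy atoms by environment: 10× C (acyclic) → no; 1× O (acyclic) → no; 2× N (acyclic) → match; 6× c (aromatic, in 6-ring) → no.
That gives 2 matching atoms.

2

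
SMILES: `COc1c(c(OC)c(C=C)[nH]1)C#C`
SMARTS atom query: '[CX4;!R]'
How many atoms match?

The query [CX4;!R] means: aliphatic carbon with four total connections, not in a ring.
Check the 13 heavy atoms by environment: 1× n (aromatic, X3, in 5-ring) → no; 4× c (aromatic, X3, in 5-ring) → no; 2× O (X2, acyclic) → no; 2× C (X4, acyclic) → match; 2× C (X2, acyclic) → no; 2× C (X3, acyclic) → no.
That gives 2 matching atoms.

2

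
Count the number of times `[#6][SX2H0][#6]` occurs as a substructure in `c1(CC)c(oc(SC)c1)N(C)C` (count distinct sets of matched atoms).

1

[#6][SX2H0][#6] is the SMARTS for a thioether: an aliphatic sulfur bridging two carbons with no H on the sulfur.
Exactly one fragment in the molecule meets all constraints, giving 1 match.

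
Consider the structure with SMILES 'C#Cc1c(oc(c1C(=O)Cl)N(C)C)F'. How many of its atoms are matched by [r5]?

5

Check the 14 heavy atoms by environment: 1× o (aromatic, in 5-ring) → match; 4× c (aromatic, in 5-ring) → match; 5× C (acyclic) → no; 1× F (acyclic) → no; 1× O (acyclic) → no; 1× Cl (acyclic) → no; 1× N (acyclic) → no.
Summing the matching environments: 1 + 4 = 5 matching atoms.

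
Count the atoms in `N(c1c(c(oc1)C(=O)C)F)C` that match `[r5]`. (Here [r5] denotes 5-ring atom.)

5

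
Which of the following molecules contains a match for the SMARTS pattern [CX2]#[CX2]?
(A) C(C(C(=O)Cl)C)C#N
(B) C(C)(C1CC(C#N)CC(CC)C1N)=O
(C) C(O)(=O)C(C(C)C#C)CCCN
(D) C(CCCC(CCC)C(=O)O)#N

C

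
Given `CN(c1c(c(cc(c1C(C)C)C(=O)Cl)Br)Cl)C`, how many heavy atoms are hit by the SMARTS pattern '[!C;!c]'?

Check the 17 heavy atoms by environment: 6× c (aromatic) → no; 6× C → no; 1× O → match; 2× Cl → match; 1× Br → match; 1× N → match.
Summing the matching environments: 1 + 2 + 1 + 1 = 5 matching atoms.

5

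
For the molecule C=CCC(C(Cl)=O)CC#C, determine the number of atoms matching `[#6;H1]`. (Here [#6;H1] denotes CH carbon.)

3

The query [#6;H1] means: any carbon bearing exactly one hydrogen.
Check the 10 heavy atoms by environment: 3× C (H2) → no; 3× C (H1) → match; 2× C (H0) → no; 1× O (H0) → no; 1× Cl (H0) → no.
That gives 3 matching atoms.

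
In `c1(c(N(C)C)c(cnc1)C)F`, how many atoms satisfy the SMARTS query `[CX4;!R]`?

3

The query [CX4;!R] means: aliphatic carbon with four total connections, not in a ring.
Check the 11 heavy atoms by environment: 1× n (aromatic, X2, in 6-ring) → no; 5× c (aromatic, X3, in 6-ring) → no; 1× F (X1, acyclic) → no; 1× N (X3, acyclic) → no; 3× C (X4, acyclic) → match.
That gives 3 matching atoms.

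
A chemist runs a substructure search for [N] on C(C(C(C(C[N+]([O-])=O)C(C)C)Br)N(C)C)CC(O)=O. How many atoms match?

The query [N] means: uppercase N matches aliphatic (non-aromatic) nitrogen only.
Check the 19 heavy atoms by environment: 12× C → no; 1× N (charge +1) → match; 1× O (charge -1) → no; 3× O → no; 1× N → match; 1× Br → no.
Summing the matching environments: 1 + 1 = 2 matching atoms.

2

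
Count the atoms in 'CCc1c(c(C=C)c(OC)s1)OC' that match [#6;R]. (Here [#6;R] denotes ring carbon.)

4

The query [#6;R] means: carbon that is part of a ring.
Check the 13 heavy atoms by environment: 1× s (aromatic, in 5-ring) → no; 4× c (aromatic, in 5-ring) → match; 6× C (acyclic) → no; 2× O (acyclic) → no.
That gives 4 matching atoms.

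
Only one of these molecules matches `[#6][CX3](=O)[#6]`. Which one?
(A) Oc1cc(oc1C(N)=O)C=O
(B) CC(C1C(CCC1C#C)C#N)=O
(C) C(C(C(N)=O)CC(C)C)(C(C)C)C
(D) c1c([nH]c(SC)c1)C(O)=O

B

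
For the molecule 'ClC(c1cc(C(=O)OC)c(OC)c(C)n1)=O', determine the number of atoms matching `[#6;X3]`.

7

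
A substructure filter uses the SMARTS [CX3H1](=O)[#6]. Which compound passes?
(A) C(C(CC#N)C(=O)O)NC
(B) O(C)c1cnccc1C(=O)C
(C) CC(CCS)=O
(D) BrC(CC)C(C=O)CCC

D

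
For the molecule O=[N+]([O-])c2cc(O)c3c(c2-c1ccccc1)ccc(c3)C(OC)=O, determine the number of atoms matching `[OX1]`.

3

The query [OX1] means: aliphatic oxygen with one total connection — typically a carbonyl =O or an oxide.
Check the 24 heavy atoms by environment: 16× c (aromatic, X3) → no; 2× O (X2) → no; 1× C (X3) → no; 2× O (X1) → match; 1× C (X4) → no; 1× N (charge +1, X3) → no; 1× O (charge -1, X1) → match.
Summing the matching environments: 2 + 1 = 3 matching atoms.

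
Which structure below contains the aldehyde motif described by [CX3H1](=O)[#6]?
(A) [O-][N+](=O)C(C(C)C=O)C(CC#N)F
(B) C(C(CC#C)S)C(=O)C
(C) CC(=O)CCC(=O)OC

[CX3H1](=O)[#6] describes an sp2 carbon with one H, double-bonded to O and single-bonded to carbon (an aldehyde).
(A) contains an aldehyde (-CHO), which satisfies every atom and bond constraint.
(B) has an acetyl/ketone group (-C(=O)CH3) but the carbonyl carbon has H0 (two carbon neighbours), not H1.
(C) has a methyl-ester group (-C(=O)OCH3) but the carbonyl carbon has H0, not H1.
So the answer is (A).

A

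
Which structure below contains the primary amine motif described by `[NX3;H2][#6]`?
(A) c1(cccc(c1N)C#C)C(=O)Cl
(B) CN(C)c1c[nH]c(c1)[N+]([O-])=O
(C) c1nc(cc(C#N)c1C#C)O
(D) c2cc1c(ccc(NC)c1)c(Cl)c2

[NX3;H2][#6] describes a trivalent nitrogen with two H attached to carbon (a primary amine).
(A) contains a primary amino group (-NH2), which satisfies every atom and bond constraint.
(B) has a dimethylamino group (-N(CH3)2) but the nitrogen has H0, not H2.
(C) has a nitrile (-C#N) but the nitrogen is NX1 (triple-bonded), not NX3 with two H.
(D) has an N-methylamino group (-NHCH3) but the nitrogen bears two carbons and only one H (H1), not H2.
So the answer is (A).

A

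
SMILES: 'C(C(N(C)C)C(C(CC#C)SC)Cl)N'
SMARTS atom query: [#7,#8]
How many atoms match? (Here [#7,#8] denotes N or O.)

2

Check the 14 heavy atoms by environment: 10× C → no; 1× Cl → no; 2× N → match; 1× S → no.
That gives 2 matching atoms.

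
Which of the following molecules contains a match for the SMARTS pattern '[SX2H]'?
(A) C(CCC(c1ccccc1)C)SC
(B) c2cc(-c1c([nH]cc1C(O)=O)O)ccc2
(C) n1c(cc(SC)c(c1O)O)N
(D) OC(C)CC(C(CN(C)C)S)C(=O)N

[SX2H] describes an aliphatic sulfur with two connections, one being H (a thiol).
(A) has a methylthio ether (-SCH3) but the sulfur has H0 (bonded to two carbons), not H1.
(B) has a hydroxyl group (-OH) but it is an -OH, not an -SH.
(C) has a hydroxyl group (-OH) but it is an -OH, not an -SH.
(D) contains a thiol (-SH), which satisfies every atom and bond constraint.
So the answer is (D).

D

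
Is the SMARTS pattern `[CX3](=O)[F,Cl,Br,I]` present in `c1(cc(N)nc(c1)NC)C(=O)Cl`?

The pattern [CX3](=O)[F,Cl,Br,I] describes a carbonyl carbon bonded to a halogen — an acyl halide.
The molecule carries an acyl chloride (-C(=O)Cl), whose atoms satisfy every constraint of the query, so the pattern matches.

Yes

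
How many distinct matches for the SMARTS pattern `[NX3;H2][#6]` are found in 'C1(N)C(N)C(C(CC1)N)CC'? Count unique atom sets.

3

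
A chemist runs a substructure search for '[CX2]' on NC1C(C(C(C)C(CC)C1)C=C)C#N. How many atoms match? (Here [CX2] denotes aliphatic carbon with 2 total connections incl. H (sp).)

The query [CX2] means: C with X2: aliphatic carbon with exactly 2 total connections.
Check the 14 heavy atoms by environment: 9× C (X4) → no; 2× C (X3) → no; 1× C (X2) → match; 1× N (X1) → no; 1× N (X3) → no.
That gives 1 matching atom.

1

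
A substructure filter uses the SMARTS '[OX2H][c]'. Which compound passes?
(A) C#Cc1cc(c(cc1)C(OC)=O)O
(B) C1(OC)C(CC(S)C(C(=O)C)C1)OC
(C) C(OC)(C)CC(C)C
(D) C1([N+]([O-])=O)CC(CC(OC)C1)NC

[OX2H][c] describes a hydroxyl oxygen attached to an aromatic carbon (a phenol).
(A) contains a hydroxyl group (-OH), which satisfies every atom and bond constraint.
(B) has a methoxy ether (-OCH3) but the oxygen has H0, not H1.
(C) has a methoxy ether (-OCH3) but the oxygen has H0, not H1.
(D) has a methoxy ether (-OCH3) but the oxygen has H0, not H1.
So the answer is (A).

A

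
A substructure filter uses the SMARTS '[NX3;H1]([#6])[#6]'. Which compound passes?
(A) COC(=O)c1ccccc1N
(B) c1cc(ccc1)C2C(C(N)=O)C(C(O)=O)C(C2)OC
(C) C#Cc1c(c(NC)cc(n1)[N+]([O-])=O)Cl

C

[NX3;H1]([#6])[#6] describes a trivalent nitrogen with one H, bonded to two carbons (a secondary amine).
(A) has a primary amino group (-NH2) but the nitrogen has H2 and only one carbon neighbour.
(B) has a primary amide (-C(=O)NH2) but the -C(=O)NH2 nitrogen has H2, not H1.
(C) contains an N-methylamino group (-NHCH3), which satisfies every atom and bond constraint.
So the answer is (C).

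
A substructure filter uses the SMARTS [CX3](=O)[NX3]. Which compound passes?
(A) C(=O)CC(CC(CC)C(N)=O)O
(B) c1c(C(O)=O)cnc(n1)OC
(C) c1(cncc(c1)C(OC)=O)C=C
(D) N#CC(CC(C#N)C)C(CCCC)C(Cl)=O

[CX3](=O)[NX3] describes a carbonyl carbon bonded to a trivalent nitrogen (an amide).
(A) contains a primary amide (-C(=O)NH2), which satisfies every atom and bond constraint.
(B) has a carboxylic acid group (-C(=O)OH) but the carbonyl is bonded to O, not to an NX3 nitrogen.
(C) has a methyl-ester group (-C(=O)OCH3) but the carbonyl is bonded to O, not to an NX3 nitrogen.
(D) has a nitrile (-C#N) but the nitrile N is NX1 (triple-bonded), not NX3.
So the answer is (A).

A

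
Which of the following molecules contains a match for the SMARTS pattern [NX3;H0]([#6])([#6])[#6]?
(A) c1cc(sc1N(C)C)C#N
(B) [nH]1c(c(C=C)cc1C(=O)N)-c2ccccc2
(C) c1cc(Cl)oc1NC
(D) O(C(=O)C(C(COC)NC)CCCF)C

[NX3;H0]([#6])([#6])[#6] describes a trivalent nitrogen with no H, bonded to three carbons (a tertiary amine).
(A) contains a dimethylamino group (-N(CH3)2), which satisfies every atom and bond constraint.
(B) has a primary amide (-C(=O)NH2) but the amide nitrogen has H2 and only one carbon neighbour.
(C) has an N-methylamino group (-NHCH3) but the nitrogen still has one H (H1), not H0.
(D) has an N-methylamino group (-NHCH3) but the nitrogen still has one H (H1), not H0.
So the answer is (A).

A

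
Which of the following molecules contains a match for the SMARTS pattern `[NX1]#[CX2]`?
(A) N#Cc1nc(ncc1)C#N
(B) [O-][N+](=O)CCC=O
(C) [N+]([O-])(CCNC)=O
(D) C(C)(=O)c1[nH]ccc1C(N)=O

[NX1]#[CX2] describes a nitrogen triple-bonded to a two-connected carbon (a nitrile).
(A) contains a nitrile (-C#N), which satisfies every atom and bond constraint.
(B) has a nitro group (-[N+](=O)[O-]) but there is no C#N triple bond.
(C) has a nitro group (-[N+](=O)[O-]) but there is no C#N triple bond.
(D) has a primary amide (-C(=O)NH2) but the nitrogen is NX3, not NX1.
So the answer is (A).

A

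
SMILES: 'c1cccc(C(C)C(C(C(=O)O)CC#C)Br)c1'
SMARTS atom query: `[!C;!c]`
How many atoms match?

3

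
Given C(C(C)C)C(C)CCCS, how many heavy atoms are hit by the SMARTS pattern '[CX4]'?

The query [CX4] means: C with X4: aliphatic carbon with exactly 4 total connections (bonds + H).
Check the 10 heavy atoms by environment: 9× C (X4) → match; 1× S (X2) → no.
That gives 9 matching atoms.

9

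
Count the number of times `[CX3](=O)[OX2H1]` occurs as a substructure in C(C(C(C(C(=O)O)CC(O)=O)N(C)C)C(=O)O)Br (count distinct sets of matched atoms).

3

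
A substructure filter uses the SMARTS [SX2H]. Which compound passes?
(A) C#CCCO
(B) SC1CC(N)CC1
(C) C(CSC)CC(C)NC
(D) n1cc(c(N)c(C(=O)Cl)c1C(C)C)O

[SX2H] describes an aliphatic sulfur with two connections, one being H (a thiol).
(A) has a hydroxyl group (-OH) but it is an -OH, not an -SH.
(B) contains a thiol (-SH), which satisfies every atom and bond constraint.
(C) has a methylthio ether (-SCH3) but the sulfur has H0 (bonded to two carbons), not H1.
(D) has a hydroxyl group (-OH) but it is an -OH, not an -SH.
So the answer is (B).

B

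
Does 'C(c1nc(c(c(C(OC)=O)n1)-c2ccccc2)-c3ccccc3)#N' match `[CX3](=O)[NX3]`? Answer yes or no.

No

The pattern [CX3](=O)[NX3] describes a carbonyl carbon bonded to a trivalent nitrogen — an amide.
The closest candidate here is a methyl-ester group (-C(=O)OCH3), but the carbonyl is bonded to O, not to an NX3 nitrogen. No other fragment satisfies the full query, so there is no match.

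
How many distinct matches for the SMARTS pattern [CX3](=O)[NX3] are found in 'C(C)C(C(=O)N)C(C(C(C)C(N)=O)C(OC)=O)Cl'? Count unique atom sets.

[CX3](=O)[NX3] is the SMARTS for an amide: a carbonyl carbon bonded to a trivalent nitrogen.
The molecule carries 2 separate instances of a primary amide (-C(=O)NH2) meeting every constraint; each maps to a distinct set of atoms, giving 2 matches.

2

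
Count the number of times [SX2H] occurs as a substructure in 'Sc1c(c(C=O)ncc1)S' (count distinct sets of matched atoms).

2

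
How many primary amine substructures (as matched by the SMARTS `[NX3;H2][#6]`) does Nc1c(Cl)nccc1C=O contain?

[NX3;H2][#6] is the SMARTS for a primary amine: a trivalent nitrogen with two H attached to carbon.
Exactly one fragment in the molecule meets all constraints, giving 1 match.

1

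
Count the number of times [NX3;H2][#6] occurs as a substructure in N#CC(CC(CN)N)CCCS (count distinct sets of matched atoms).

[NX3;H2][#6] is the SMARTS for a primary amine: a trivalent nitrogen with two H attached to carbon.
The molecule carries 2 separate instances of a primary amino group (-NH2) meeting every constraint; each maps to a distinct set of atoms, giving 2 matches.

2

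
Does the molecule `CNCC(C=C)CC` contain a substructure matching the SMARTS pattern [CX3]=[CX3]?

The pattern [CX3]=[CX3] describes a non-aromatic C=C double bond between two sp2 carbons — an alkene.
The molecule carries a vinyl group (-CH=CH2), whose atoms satisfy every constraint of the query, so the pattern matches.

Yes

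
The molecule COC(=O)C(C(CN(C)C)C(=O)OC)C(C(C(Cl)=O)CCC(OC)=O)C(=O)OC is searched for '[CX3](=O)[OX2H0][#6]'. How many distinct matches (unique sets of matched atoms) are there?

4

[CX3](=O)[OX2H0][#6] is the SMARTS for an ester: a carbonyl carbon bonded to an oxygen that is itself bonded to carbon (no H on that O).
The molecule carries 4 separate instances of a methyl-ester group (-C(=O)OCH3) meeting every constraint; each maps to a distinct set of atoms, giving 4 matches.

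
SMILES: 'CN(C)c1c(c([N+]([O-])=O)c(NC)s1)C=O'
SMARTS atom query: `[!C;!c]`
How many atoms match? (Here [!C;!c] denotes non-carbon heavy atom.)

The query [!C;!c] means: neither aliphatic nor aromatic carbon — same as [!#6].
Check the 15 heavy atoms by environment: 1× s (aromatic) → match; 4× c (aromatic) → no; 2× N → match; 4× C → no; 2× O → match; 1× N (charge +1) → match; 1× O (charge -1) → match.
Summing the matching environments: 1 + 2 + 2 + 1 + 1 = 7 matching atoms.

7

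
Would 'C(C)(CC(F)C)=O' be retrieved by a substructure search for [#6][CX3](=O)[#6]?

Yes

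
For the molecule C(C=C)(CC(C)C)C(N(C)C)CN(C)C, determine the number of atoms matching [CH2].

Check the 15 heavy atoms by environment: 3× C (H2) → match; 4× C (H1) → no; 6× C (H3) → no; 2× N (H0) → no.
That gives 3 matching atoms.

3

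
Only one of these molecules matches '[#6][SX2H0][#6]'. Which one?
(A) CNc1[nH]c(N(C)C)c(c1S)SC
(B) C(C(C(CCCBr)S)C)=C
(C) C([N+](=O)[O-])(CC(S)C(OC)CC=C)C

[#6][SX2H0][#6] describes an aliphatic sulfur bridging two carbons with no H on the sulfur (a thioether).
(A) contains a methylthio ether (-SCH3), which satisfies every atom and bond constraint.
(B) has a thiol (-SH) but the sulfur has H1, not H0 bridging two carbons.
(C) has a thiol (-SH) but the sulfur has H1, not H0 bridging two carbons.
So the answer is (A).

A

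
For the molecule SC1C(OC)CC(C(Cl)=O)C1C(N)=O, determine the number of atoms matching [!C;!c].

6

Check the 14 heavy atoms by environment: 8× C → no; 3× O → match; 1× Cl → match; 1× S → match; 1× N → match.
Summing the matching environments: 3 + 1 + 1 + 1 = 6 matching atoms.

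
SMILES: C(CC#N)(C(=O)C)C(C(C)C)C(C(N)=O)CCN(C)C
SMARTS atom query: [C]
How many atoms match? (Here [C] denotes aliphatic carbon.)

The query [C] means: uppercase C matches aliphatic (non-aromatic) carbon only.
Check the 20 heavy atoms by environment: 15× C → match; 3× N → no; 2× O → no.
That gives 15 matching atoms.

15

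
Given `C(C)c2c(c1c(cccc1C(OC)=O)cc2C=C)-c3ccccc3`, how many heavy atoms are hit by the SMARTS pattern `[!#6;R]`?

The query [!#6;R] means: non-carbon atom that is part of a ring.
Check the 24 heavy atoms by environment: 16× c (aromatic, in 6-ring) → no; 6× C (acyclic) → no; 2× O (acyclic) → no.
No environment satisfies the query, so 0 matching atoms.

0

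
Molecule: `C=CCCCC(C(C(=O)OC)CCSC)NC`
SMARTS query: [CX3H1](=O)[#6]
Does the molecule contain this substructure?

No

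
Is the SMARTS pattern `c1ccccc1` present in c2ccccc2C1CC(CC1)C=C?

The pattern c1ccccc1 describes six aromatic carbons in a ring — a benzene ring.
The molecule carries a phenyl ring, whose atoms satisfy every constraint of the query, so the pattern matches.

Yes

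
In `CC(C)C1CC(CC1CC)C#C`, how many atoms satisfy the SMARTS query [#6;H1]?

5

Check the 12 heavy atoms by environment: 3× C (H2) → no; 5× C (H1) → match; 3× C (H3) → no; 1× C (H0) → no.
That gives 5 matching atoms.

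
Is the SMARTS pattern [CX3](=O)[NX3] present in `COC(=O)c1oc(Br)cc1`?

The pattern [CX3](=O)[NX3] describes a carbonyl carbon bonded to a trivalent nitrogen — an amide.
The closest candidate here is a methyl-ester group (-C(=O)OCH3), but the carbonyl is bonded to O, not to an NX3 nitrogen. No other fragment satisfies the full query, so there is no match.

No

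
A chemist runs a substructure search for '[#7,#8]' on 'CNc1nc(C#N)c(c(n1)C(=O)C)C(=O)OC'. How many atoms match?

7

Check the 17 heavy atoms by environment: 2× n (aromatic) → match; 4× c (aromatic) → no; 6× C → no; 3× O → match; 2× N → match.
Summing the matching environments: 2 + 3 + 2 = 7 matching atoms.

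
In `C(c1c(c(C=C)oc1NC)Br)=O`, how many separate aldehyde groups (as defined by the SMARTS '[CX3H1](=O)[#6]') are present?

1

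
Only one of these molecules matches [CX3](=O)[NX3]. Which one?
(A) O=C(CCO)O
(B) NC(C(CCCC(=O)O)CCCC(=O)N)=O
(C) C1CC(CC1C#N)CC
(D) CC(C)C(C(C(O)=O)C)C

B

[CX3](=O)[NX3] describes a carbonyl carbon bonded to a trivalent nitrogen (an amide).
(A) has a carboxylic acid group (-C(=O)OH) but the carbonyl is bonded to O, not to an NX3 nitrogen.
(B) contains a primary amide (-C(=O)NH2), which satisfies every atom and bond constraint.
(C) has a nitrile (-C#N) but the nitrile N is NX1 (triple-bonded), not NX3.
(D) has a carboxylic acid group (-C(=O)OH) but the carbonyl is bonded to O, not to an NX3 nitrogen.
So the answer is (B).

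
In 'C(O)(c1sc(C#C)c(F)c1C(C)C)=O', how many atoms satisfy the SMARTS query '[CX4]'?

The query [CX4] means: C with X4: aliphatic carbon with exactly 4 total connections (bonds + H).
Check the 14 heavy atoms by environment: 1× s (aromatic, X2) → no; 4× c (aromatic, X3) → no; 3× C (X4) → match; 1× C (X3) → no; 1× O (X1) → no; 1× O (X2) → no; 2× C (X2) → no; 1× F (X1) → no.
That gives 3 matching atoms.

3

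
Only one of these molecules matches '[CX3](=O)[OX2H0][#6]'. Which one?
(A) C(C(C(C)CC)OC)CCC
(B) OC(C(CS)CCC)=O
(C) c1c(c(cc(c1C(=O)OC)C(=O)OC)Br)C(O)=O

C

[CX3](=O)[OX2H0][#6] describes a carbonyl carbon bonded to an oxygen that is itself bonded to carbon (no H on that O) (an ester).
(A) has a methoxy ether (-OCH3) but the ether oxygen is not adjacent to a C=O carbon.
(B) has a carboxylic acid group (-C(=O)OH) but the singly-bonded O carries H (OX2H1, not H0).
(C) contains a methyl-ester group (-C(=O)OCH3), which satisfies every atom and bond constraint.
So the answer is (C).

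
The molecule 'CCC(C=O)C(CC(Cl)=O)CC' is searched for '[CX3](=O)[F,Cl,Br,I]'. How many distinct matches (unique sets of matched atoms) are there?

1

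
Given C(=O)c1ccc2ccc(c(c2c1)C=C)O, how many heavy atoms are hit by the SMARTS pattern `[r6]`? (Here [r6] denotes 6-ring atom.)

10

Check the 15 heavy atoms by environment: 10× c (aromatic, in 6-ring) → match; 3× C (acyclic) → no; 2× O (acyclic) → no.
That gives 10 matching atoms.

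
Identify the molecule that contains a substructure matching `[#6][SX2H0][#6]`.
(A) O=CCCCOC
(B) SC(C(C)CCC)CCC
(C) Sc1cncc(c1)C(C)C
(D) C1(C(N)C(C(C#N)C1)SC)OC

[#6][SX2H0][#6] describes an aliphatic sulfur bridging two carbons with no H on the sulfur (a thioether).
(A) has a methoxy ether (-OCH3) but the bridging atom is O, not S.
(B) has a thiol (-SH) but the sulfur has H1, not H0 bridging two carbons.
(C) has a thiol (-SH) but the sulfur has H1, not H0 bridging two carbons.
(D) contains a methylthio ether (-SCH3), which satisfies every atom and bond constraint.
So the answer is (D).

D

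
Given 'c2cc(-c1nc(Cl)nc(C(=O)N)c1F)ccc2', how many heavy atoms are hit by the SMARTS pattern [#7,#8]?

4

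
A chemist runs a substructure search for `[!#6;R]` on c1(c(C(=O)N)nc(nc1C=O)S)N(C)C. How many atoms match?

2

The query [!#6;R] means: non-carbon atom that is part of a ring.
Check the 15 heavy atoms by environment: 2× n (aromatic, in 6-ring) → match; 4× c (aromatic, in 6-ring) → no; 4× C (acyclic) → no; 2× O (acyclic) → no; 2× N (acyclic) → no; 1× S (acyclic) → no.
That gives 2 matching atoms.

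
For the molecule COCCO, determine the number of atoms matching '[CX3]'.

0

The query [CX3] means: C with X3: aliphatic carbon with exactly 3 total connections.
Check the 5 heavy atoms by environment: 3× C (X4) → no; 2× O (X2) → no.
No environment satisfies the query, so 0 matching atoms.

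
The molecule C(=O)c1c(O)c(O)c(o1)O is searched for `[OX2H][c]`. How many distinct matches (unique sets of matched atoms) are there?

[OX2H][c] is the SMARTS for a phenol: a hydroxyl oxygen attached to an aromatic carbon.
The molecule carries 3 separate instances of a hydroxyl group (-OH) meeting every constraint; each maps to a distinct set of atoms, giving 3 matches.

3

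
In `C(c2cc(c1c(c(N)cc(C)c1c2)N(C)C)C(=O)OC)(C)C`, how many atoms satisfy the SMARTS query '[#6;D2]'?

The query [#6;D2] means: any carbon bonded to exactly two heavy atoms.
Check the 22 heavy atoms by environment: 7× c (aromatic, D3) → no; 3× c (aromatic, D2) → match; 6× C (D1) → no; 1× N (D3) → no; 2× C (D3) → no; 1× O (D1) → no; 1× O (D2) → no; 1× N (D1) → no.
That gives 3 matching atoms.

3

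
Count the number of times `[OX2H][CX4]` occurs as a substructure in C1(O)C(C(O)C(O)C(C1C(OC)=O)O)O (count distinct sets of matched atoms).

[OX2H][CX4] is the SMARTS for an aliphatic alcohol: a hydroxyl oxygen bound to an sp3 (X4) carbon.
The molecule carries 5 separate instances of a hydroxyl group (-OH) meeting every constraint; each maps to a distinct set of atoms, giving 5 matches.

5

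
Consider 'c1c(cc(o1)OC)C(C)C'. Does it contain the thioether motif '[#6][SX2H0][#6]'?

The pattern [#6][SX2H0][#6] describes an aliphatic sulfur bridging two carbons with no H on the sulfur — a thioether.
The closest candidate here is a methoxy ether (-OCH3), but the bridging atom is O, not S. No other fragment satisfies the full query, so there is no match.

No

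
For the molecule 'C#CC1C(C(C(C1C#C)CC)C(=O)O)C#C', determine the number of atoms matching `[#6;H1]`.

8

The query [#6;H1] means: any carbon bearing exactly one hydrogen.
Check the 16 heavy atoms by environment: 8× C (H1) → match; 4× C (H0) → no; 1× O (H0) → no; 1× O (H1) → no; 1× C (H2) → no; 1× C (H3) → no.
That gives 8 matching atoms.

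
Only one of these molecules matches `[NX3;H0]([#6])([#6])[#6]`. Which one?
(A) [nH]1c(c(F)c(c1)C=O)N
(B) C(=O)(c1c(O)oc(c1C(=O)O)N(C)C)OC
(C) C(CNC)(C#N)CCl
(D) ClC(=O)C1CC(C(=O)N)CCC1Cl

B

[NX3;H0]([#6])([#6])[#6] describes a trivalent nitrogen with no H, bonded to three carbons (a tertiary amine).
(A) has a primary amino group (-NH2) but the nitrogen has H2, not H0 with three carbons.
(B) contains a dimethylamino group (-N(CH3)2), which satisfies every atom and bond constraint.
(C) has an N-methylamino group (-NHCH3) but the nitrogen still has one H (H1), not H0.
(D) has a primary amide (-C(=O)NH2) but the amide nitrogen has H2 and only one carbon neighbour.
So the answer is (B).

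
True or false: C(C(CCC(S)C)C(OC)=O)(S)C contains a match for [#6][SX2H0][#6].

The pattern [#6][SX2H0][#6] describes an aliphatic sulfur bridging two carbons with no H on the sulfur — a thioether.
The closest candidate here is a thiol (-SH), but the sulfur has H1, not H0 bridging two carbons. No other fragment satisfies the full query, so there is no match.

False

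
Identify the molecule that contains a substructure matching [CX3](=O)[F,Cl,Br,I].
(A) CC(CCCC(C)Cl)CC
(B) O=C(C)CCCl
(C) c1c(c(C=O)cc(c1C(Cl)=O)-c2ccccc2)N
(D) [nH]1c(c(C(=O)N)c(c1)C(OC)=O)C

[CX3](=O)[F,Cl,Br,I] describes a carbonyl carbon bonded to a halogen (an acyl halide).
(A) has a chloro substituent but the Cl is not on a carbonyl carbon.
(B) has a chloro substituent but the Cl is not on a carbonyl carbon.
(C) contains an acyl chloride (-C(=O)Cl), which satisfies every atom and bond constraint.
(D) has a methyl-ester group (-C(=O)OCH3) but the carbonyl is bonded to -O-C, not to a halogen.
So the answer is (C).

C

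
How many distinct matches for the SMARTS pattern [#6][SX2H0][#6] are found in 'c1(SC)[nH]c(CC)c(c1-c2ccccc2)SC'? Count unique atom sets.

2

[#6][SX2H0][#6] is the SMARTS for a thioether: an aliphatic sulfur bridging two carbons with no H on the sulfur.
The molecule carries 2 separate instances of a methylthio ether (-SCH3) meeting every constraint; each maps to a distinct set of atoms, giving 2 matches.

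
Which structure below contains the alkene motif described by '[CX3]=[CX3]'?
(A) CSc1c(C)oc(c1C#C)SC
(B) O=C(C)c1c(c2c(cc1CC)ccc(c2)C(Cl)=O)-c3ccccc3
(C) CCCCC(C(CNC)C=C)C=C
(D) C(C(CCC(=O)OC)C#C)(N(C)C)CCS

C

[CX3]=[CX3] describes a non-aromatic C=C double bond between two sp2 carbons (an alkene).
(A) has an ethynyl group (-C#CH) but the C-C bond is a triple bond, not a double bond.
(B) has an ethyl group (-CH2CH3) but its C-C bond is a single bond between CX4 carbons, not CX3=CX3.
(C) contains a vinyl group (-CH=CH2), which satisfies every atom and bond constraint.
(D) has an ethynyl group (-C#CH) but the C-C bond is a triple bond, not a double bond.
So the answer is (C).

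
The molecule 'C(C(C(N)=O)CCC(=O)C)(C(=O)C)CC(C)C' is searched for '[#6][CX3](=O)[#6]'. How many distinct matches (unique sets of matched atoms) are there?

[#6][CX3](=O)[#6] is the SMARTS for a ketone: a carbonyl carbon (no H) flanked by two carbons.
The molecule carries 2 separate instances of an acetyl/ketone group (-C(=O)CH3) meeting every constraint; each maps to a distinct set of atoms, giving 2 matches.

2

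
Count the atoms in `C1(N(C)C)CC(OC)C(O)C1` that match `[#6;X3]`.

0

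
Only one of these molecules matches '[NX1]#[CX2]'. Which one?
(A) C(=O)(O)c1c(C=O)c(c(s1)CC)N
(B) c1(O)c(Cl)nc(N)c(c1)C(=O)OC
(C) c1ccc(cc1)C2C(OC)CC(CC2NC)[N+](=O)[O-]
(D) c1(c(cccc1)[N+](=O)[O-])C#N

[NX1]#[CX2] describes a nitrogen triple-bonded to a two-connected carbon (a nitrile).
(A) has a primary amino group (-NH2) but the nitrogen is NX3 (three connections), not NX1 triple-bonded.
(B) has a primary amino group (-NH2) but the nitrogen is NX3 (three connections), not NX1 triple-bonded.
(C) has a nitro group (-[N+](=O)[O-]) but there is no C#N triple bond.
(D) contains a nitrile (-C#N), which satisfies every atom and bond constraint.
So the answer is (D).

D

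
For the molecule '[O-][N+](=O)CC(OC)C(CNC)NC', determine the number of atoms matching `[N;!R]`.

Check the 13 heavy atoms by environment: 7× C (acyclic) → no; 1× N (charge +1, acyclic) → match; 1× O (charge -1, acyclic) → no; 2× O (acyclic) → no; 2× N (acyclic) → match.
Summing the matching environments: 1 + 2 = 3 matching atoms.

3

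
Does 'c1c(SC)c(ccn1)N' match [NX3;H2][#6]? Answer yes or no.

The pattern [NX3;H2][#6] describes a trivalent nitrogen with two H attached to carbon — a primary amine.
The molecule carries a primary amino group (-NH2), whose atoms satisfy every constraint of the query, so the pattern matches.

Yes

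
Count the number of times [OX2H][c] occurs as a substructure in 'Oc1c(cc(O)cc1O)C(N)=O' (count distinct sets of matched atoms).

[OX2H][c] is the SMARTS for a phenol: a hydroxyl oxygen attached to an aromatic carbon.
The molecule carries 3 separate instances of a hydroxyl group (-OH) meeting every constraint; each maps to a distinct set of atoms, giving 3 matches.

3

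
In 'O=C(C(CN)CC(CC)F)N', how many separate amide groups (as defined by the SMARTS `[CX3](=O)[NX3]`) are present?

1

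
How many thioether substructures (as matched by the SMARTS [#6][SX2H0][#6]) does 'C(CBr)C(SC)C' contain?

1

[#6][SX2H0][#6] is the SMARTS for a thioether: an aliphatic sulfur bridging two carbons with no H on the sulfur.
Exactly one fragment in the molecule meets all constraints, giving 1 match.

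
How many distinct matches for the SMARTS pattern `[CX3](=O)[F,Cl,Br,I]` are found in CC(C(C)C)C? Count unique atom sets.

0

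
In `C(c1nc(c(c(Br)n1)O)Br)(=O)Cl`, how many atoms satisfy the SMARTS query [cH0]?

4

Check the 12 heavy atoms by environment: 2× n (aromatic, H0) → no; 4× c (aromatic, H0) → match; 2× Br (H0) → no; 1× O (H1) → no; 1× C (H0) → no; 1× O (H0) → no; 1× Cl (H0) → no.
That gives 4 matching atoms.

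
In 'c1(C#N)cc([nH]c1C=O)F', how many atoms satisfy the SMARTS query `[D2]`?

4

Check the 10 heavy atoms by environment: 1× n (aromatic, D2) → match; 3× c (aromatic, D3) → no; 1× c (aromatic, D2) → match; 2× C (D2) → match; 1× N (D1) → no; 1× O (D1) → no; 1× F (D1) → no.
Summing the matching environments: 1 + 1 + 2 = 4 matching atoms.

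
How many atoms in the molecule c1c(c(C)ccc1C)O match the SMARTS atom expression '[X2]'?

Check the 9 heavy atoms by environment: 6× c (aromatic, X3) → no; 2× C (X4) → no; 1× O (X2) → match.
That gives 1 matching atom.

1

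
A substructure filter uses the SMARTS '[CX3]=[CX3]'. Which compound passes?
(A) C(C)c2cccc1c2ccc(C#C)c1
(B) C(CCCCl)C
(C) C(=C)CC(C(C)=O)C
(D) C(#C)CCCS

C

[CX3]=[CX3] describes a non-aromatic C=C double bond between two sp2 carbons (an alkene).
(A) has an ethyl group (-CH2CH3) but its C-C bond is a single bond between CX4 carbons, not CX3=CX3.
(B) has an ethyl group (-CH2CH3) but its C-C bond is a single bond between CX4 carbons, not CX3=CX3.
(C) contains a vinyl group (-CH=CH2), which satisfies every atom and bond constraint.
(D) has an ethynyl group (-C#CH) but the C-C bond is a triple bond, not a double bond.
So the answer is (C).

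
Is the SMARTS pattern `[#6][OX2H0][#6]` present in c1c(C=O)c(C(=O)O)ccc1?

No

The pattern [#6][OX2H0][#6] describes an aliphatic oxygen bridging two carbons with no H on the oxygen — an ether.
The closest candidate here is a carboxylic acid group (-C(=O)OH), but the -OH oxygen has H1; the =O is OX1, not OX2. No other fragment satisfies the full query, so there is no match.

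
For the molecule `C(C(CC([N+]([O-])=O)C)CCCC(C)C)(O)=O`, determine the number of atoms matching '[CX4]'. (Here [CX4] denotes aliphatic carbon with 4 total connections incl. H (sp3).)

10

The query [CX4] means: C with X4: aliphatic carbon with exactly 4 total connections (bonds + H).
Check the 16 heavy atoms by environment: 10× C (X4) → match; 1× C (X3) → no; 2× O (X1) → no; 1× O (X2) → no; 1× N (charge +1, X3) → no; 1× O (charge -1, X1) → no.
That gives 10 matching atoms.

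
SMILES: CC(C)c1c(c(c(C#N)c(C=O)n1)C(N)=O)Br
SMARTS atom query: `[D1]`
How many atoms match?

7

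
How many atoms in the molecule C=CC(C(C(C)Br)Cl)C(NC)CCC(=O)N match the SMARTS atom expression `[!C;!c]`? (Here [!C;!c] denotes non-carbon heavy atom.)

5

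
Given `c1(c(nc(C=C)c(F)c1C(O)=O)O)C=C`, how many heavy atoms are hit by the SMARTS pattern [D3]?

6

The query [D3] means: atom with exactly three heavy-atom neighbours.
Check the 15 heavy atoms by environment: 1× n (aromatic, D2) → no; 5× c (aromatic, D3) → match; 1× C (D3) → match; 3× O (D1) → no; 2× C (D2) → no; 2× C (D1) → no; 1× F (D1) → no.
Summing the matching environments: 5 + 1 = 6 matching atoms.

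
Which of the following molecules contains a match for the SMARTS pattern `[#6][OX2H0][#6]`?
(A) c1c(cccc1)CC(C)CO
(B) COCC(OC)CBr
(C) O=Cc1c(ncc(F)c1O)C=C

[#6][OX2H0][#6] describes an aliphatic oxygen bridging two carbons with no H on the oxygen (an ether).
(A) has a hydroxyl group (-OH) but the oxygen has H1, not H0 bridging two carbons.
(B) contains a methoxy ether (-OCH3), which satisfies every atom and bond constraint.
(C) has a hydroxyl group (-OH) but the oxygen has H1, not H0 bridging two carbons.
So the answer is (B).

B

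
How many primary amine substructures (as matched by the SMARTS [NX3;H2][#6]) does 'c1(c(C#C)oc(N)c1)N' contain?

2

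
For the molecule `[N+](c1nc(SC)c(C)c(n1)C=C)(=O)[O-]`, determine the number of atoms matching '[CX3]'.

2

The query [CX3] means: C with X3: aliphatic carbon with exactly 3 total connections.
Check the 14 heavy atoms by environment: 2× n (aromatic, X2) → no; 4× c (aromatic, X3) → no; 1× N (charge +1, X3) → no; 1× O (charge -1, X1) → no; 1× O (X1) → no; 2× C (X3) → match; 2× C (X4) → no; 1× S (X2) → no.
That gives 2 matching atoms.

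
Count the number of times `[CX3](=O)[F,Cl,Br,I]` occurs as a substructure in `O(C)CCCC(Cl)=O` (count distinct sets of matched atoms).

1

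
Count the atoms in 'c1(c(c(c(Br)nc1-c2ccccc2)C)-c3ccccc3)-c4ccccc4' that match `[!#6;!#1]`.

2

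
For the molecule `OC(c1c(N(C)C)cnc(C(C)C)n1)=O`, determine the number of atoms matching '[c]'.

The query [c] means: lowercase c matches aromatic carbon only.
Check the 15 heavy atoms by environment: 2× n (aromatic) → no; 4× c (aromatic) → match; 6× C → no; 1× N → no; 2× O → no.
That gives 4 matching atoms.

4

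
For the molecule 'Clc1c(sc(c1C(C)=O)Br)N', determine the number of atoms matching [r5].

5

The query [r5] means: r5 matches atoms in a five-membered ring.
Check the 11 heavy atoms by environment: 1× s (aromatic, in 5-ring) → match; 4× c (aromatic, in 5-ring) → match; 1× Cl (acyclic) → no; 1× N (acyclic) → no; 1× Br (acyclic) → no; 2× C (acyclic) → no; 1× O (acyclic) → no.
Summing the matching environments: 1 + 4 = 5 matching atoms.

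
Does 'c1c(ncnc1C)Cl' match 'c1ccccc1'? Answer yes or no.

No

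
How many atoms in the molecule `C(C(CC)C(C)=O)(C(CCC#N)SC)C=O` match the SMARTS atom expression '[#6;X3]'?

The query [#6;X3] means: any carbon (aromatic or not) with three total connections.
Check the 16 heavy atoms by environment: 9× C (X4) → no; 1× S (X2) → no; 1× C (X2) → no; 1× N (X1) → no; 2× C (X3) → match; 2× O (X1) → no.
That gives 2 matching atoms.

2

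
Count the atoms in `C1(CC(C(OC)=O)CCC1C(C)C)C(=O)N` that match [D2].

4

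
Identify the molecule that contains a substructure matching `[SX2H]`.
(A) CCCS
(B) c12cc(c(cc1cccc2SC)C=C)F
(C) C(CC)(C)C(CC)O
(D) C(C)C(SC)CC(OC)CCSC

A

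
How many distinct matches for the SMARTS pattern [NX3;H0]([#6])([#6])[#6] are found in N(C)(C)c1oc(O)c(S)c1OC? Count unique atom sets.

1

[NX3;H0]([#6])([#6])[#6] is the SMARTS for a tertiary amine: a trivalent nitrogen with no H, bonded to three carbons.
Exactly one fragment in the molecule meets all constraints, giving 1 match.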